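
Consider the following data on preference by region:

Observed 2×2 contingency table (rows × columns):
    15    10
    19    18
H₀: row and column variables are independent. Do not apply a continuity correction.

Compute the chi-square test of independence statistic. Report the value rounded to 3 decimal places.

Row totals [25, 37], col totals [34, 28], n=62
χ² = (15−13.71)²/13.71 + (10−11.29)²/11.29 + (19−20.29)²/20.29 + (18−16.71)²/16.71 = 0.4506
df = 1

test statistic = 0.451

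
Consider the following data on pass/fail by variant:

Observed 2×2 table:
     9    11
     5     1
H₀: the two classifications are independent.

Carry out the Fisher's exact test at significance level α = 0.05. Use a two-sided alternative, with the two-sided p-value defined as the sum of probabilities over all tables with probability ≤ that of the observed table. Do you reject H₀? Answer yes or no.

Margins: r₁=20, r₂=6, c₁=14, c₂=12, n=26
p_obs = C(20,9)·C(6,5)/C(26,14); sum pmf over tables with pmf ≤ p_obs
p-value (two-sided) = 0.16957
At α=0.05: p ≥ α → fail to reject H₀

reject H₀: no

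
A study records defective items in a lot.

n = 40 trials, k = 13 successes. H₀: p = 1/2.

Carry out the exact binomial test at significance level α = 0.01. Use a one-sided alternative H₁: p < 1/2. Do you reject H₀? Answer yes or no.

Exact binomial: n=40, k=13, p₀=1/2=0.5000
P(X≤13) from Σ C(n,i)·p₀^i·(1−p₀)^(n−i)
p-value (one-sided, H₁ less) = 0.01924
At α=0.01: p ≥ α → fail to reject H₀

reject H₀: no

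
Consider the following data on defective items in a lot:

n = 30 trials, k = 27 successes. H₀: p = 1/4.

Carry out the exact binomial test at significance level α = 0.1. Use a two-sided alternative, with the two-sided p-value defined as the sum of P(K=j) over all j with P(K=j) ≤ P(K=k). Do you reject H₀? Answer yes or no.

Exact binomial: n=30, k=27, p₀=1/4=0.2500
P(X=j) = C(n,j)·p₀^j·(1−p₀)^(n−j); p = Σ P(X=j) over j with P(X=j) ≤ P(X=27)
p-value (two-sided) = 0.00000
At α=0.1: p < α → reject H₀

reject H₀: yes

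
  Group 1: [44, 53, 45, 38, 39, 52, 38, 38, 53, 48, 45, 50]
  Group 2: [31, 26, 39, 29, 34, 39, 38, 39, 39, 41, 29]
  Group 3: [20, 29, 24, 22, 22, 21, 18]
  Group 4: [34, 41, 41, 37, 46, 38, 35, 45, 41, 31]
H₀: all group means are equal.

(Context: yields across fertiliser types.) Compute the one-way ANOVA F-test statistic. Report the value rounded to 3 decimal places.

Group means [45.25, 34.91, 22.29, 38.90], grand mean 36.800
SSB = Σnᵢ(x̄ᵢ−x̄)² = 2414.912; SSW = ΣΣ(x−x̄ᵢ)² = 953.488
MSB = 2414.912/3 = 804.9708; MSW = 953.488/36 = 26.4858
F = MSB/MSW = 30.3926
df = (3, 36)

test statistic = 30.393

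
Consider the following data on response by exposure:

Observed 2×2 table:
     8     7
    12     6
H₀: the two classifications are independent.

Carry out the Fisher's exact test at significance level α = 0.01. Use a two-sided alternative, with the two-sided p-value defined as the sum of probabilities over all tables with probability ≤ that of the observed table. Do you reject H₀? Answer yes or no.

Margins: r₁=15, r₂=18, c₁=20, c₂=13, n=33
p_obs = C(15,8)·C(18,12)/C(33,20); sum pmf over tables with pmf ≤ p_obs
p-value (two-sided) = 0.49284
At α=0.01: p ≥ α → fail to reject H₀

reject H₀: no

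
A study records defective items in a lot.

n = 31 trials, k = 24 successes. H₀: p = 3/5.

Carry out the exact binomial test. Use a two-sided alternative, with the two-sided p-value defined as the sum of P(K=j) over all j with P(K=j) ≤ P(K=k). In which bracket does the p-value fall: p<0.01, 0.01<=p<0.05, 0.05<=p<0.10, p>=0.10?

Exact binomial: n=31, k=24, p₀=3/5=0.6000
P(X=j) = C(n,j)·p₀^j·(1−p₀)^(n−j); p = Σ P(X=j) over j with P(X=j) ≤ P(X=24)
p-value (two-sided) = 0.06498
→ bracket: 0.05<=p<0.10

p-value bracket: 0.05<=p<0.10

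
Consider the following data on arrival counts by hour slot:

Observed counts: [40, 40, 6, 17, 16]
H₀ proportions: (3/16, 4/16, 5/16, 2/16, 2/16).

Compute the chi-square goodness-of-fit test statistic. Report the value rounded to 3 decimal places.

test statistic = 44.097

n = 119; E_i = n·p_i = [22.31, 29.75, 37.19, 14.88, 14.88]
χ² = (40−22.31)²/22.31 + (40−29.75)²/29.75 + (6−37.19)²/37.19 + (17−14.88)²/14.88 + (16−14.88)²/14.88 = 44.0969
df = 4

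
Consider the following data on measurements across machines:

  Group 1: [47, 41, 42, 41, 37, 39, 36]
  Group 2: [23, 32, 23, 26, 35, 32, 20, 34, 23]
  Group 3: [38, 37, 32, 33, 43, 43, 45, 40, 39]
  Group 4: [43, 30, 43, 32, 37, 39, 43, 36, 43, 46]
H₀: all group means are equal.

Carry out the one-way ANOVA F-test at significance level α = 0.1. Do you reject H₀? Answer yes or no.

reject H₀: yes

Group means [40.43, 27.56, 38.89, 39.20], grand mean 36.371
SSB = Σnᵢ(x̄ᵢ−x̄)² = 951.746; SSW = ΣΣ(x−x̄ᵢ)² = 752.425
MSB = 951.746/3 = 317.2487; MSW = 752.425/31 = 24.2718
F = MSB/MSW = 13.0707
df = (3, 31)
p-value (upper-tail) = 0.00001
At α=0.1: p < α → reject H₀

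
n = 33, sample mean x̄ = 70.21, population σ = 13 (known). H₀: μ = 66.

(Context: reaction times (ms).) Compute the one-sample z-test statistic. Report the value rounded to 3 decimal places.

test statistic = 1.860

SE = σ/√n = 13/√33 = 2.2630
z = (x̄−μ₀)/SE = (70.21−66)/2.2630 = 1.8604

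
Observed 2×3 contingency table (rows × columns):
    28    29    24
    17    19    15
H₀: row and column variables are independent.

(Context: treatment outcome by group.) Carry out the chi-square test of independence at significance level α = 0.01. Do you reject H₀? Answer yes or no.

Row totals [81, 51], col totals [45, 48, 39], n=132
χ² = (28−27.61)²/27.61 + (29−29.45)²/29.45 + (24−23.93)²/23.93 + (17−17.39)²/17.39 + (19−18.55)²/18.55 + (15−15.07)²/15.07 = 0.0326
df = 2
p-value (upper-tail) = 0.98381
At α=0.01: p ≥ α → fail to reject H₀

reject H₀: no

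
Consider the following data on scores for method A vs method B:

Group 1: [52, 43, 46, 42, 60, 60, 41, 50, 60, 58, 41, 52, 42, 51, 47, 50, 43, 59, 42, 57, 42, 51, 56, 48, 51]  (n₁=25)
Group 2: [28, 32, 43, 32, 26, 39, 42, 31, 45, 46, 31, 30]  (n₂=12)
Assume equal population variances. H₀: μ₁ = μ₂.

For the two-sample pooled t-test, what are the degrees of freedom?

df = n₁ + n₂ − 2 = 25 + 12 − 2 = 35

degrees of freedom = 35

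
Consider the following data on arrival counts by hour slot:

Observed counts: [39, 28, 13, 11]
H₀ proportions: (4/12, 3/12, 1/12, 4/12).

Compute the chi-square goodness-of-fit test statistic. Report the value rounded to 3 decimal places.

n = 91; E_i = n·p_i = [30.33, 22.75, 7.58, 30.33]
χ² = (39−30.33)²/30.33 + (28−22.75)²/22.75 + (13−7.58)²/7.58 + (11−30.33)²/30.33 = 19.8791
df = 3

test statistic = 19.879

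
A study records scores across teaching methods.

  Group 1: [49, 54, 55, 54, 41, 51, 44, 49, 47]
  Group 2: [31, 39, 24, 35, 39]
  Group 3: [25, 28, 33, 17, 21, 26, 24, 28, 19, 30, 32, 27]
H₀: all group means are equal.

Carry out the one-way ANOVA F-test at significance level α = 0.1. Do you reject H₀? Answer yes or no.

Group means [49.33, 33.60, 25.83], grand mean 35.462
SSB = Σnᵢ(x̄ᵢ−x̄)² = 2861.595; SSW = ΣΣ(x−x̄ᵢ)² = 610.867
MSB = 2861.595/2 = 1430.7974; MSW = 610.867/23 = 26.5594
F = MSB/MSW = 53.8716
df = (2, 23)
p-value (upper-tail) = 0.00000
At α=0.1: p < α → reject H₀

reject H₀: yes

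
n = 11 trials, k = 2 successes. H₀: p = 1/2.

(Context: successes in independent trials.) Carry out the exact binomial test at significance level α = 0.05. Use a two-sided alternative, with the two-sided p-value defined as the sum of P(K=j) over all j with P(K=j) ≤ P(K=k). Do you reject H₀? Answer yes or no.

reject H₀: no

Exact binomial: n=11, k=2, p₀=1/2=0.5000
P(X=j) = C(n,j)·p₀^j·(1−p₀)^(n−j); p = Σ P(X=j) over j with P(X=j) ≤ P(X=2)
p-value (two-sided) = 0.06543
At α=0.05: p ≥ α → fail to reject H₀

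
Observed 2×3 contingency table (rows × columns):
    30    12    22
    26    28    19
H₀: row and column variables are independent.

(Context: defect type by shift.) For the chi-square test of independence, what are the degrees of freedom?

df = (r−1)(c−1) = (2−1)·(3−1) = 2

degrees of freedom = 2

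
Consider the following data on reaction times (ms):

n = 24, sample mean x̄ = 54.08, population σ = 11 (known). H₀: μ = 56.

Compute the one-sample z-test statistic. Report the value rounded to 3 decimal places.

SE = σ/√n = 11/√24 = 2.2454
z = (x̄−μ₀)/SE = (54.08−56)/2.2454 = -0.8551

test statistic = -0.855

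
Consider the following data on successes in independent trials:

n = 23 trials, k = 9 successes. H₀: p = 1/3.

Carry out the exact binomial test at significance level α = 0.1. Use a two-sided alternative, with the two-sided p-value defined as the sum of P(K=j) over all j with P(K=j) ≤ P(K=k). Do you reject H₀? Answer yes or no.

Exact binomial: n=23, k=9, p₀=1/3=0.3333
P(X=j) = C(n,j)·p₀^j·(1−p₀)^(n−j); p = Σ P(X=j) over j with P(X=j) ≤ P(X=9)
p-value (two-sided) = 0.65868
At α=0.1: p ≥ α → fail to reject H₀

reject H₀: no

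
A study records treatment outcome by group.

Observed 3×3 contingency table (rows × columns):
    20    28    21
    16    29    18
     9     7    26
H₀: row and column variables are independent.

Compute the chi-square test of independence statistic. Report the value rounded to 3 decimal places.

Row totals [69, 63, 42], col totals [45, 64, 65], n=174
χ² = (20−17.84)²/17.84 + (28−25.38)²/25.38 + (21−25.78)²/25.78 + (16−16.29)²/16.29 + (29−23.17)²/23.17 + (18−23.53)²/23.53 + (9−10.86)²/10.86 + (7−15.45)²/15.45 + (26−15.69)²/15.69 = 15.9029
df = 4

test statistic = 15.903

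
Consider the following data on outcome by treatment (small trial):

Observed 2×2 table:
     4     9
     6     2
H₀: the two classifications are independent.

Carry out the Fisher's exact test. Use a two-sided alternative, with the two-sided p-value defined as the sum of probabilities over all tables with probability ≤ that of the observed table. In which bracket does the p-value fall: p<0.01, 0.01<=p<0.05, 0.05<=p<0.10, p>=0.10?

Margins: r₁=13, r₂=8, c₁=10, c₂=11, n=21
p_obs = C(13,4)·C(8,6)/C(21,10); sum pmf over tables with pmf ≤ p_obs
p-value (two-sided) = 0.08050
→ bracket: 0.05<=p<0.10

p-value bracket: 0.05<=p<0.10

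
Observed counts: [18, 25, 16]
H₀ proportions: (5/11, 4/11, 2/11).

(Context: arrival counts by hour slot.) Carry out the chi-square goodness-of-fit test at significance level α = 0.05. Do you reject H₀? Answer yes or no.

n = 59; E_i = n·p_i = [26.82, 21.45, 10.73]
χ² = (18−26.82)²/26.82 + (25−21.45)²/21.45 + (16−10.73)²/10.73 = 6.0771
df = 2
p-value (upper-tail) = 0.04790
At α=0.05: p < α → reject H₀

reject H₀: yes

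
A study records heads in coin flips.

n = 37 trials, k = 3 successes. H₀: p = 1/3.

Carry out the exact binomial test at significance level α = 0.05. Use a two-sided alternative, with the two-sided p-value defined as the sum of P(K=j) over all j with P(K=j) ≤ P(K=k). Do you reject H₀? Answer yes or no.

reject H₀: yes

Exact binomial: n=37, k=3, p₀=1/3=0.3333
P(X=j) = C(n,j)·p₀^j·(1−p₀)^(n−j); p = Σ P(X=j) over j with P(X=j) ≤ P(X=3)
p-value (two-sided) = 0.00066
At α=0.05: p < α → reject H₀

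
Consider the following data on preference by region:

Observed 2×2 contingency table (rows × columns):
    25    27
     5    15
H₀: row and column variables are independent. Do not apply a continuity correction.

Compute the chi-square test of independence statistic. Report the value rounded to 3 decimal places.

Row totals [52, 20], col totals [30, 42], n=72
χ² = (25−21.67)²/21.67 + (27−30.33)²/30.33 + (5−8.33)²/8.33 + (15−11.67)²/11.67 = 3.1648
df = 1

test statistic = 3.165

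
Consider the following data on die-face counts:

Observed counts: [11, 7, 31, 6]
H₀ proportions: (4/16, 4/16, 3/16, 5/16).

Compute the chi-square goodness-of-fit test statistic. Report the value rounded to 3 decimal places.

n = 55; E_i = n·p_i = [13.75, 13.75, 10.31, 17.19]
χ² = (11−13.75)²/13.75 + (7−13.75)²/13.75 + (31−10.31)²/10.31 + (6−17.19)²/17.19 = 52.6461
df = 3

test statistic = 52.646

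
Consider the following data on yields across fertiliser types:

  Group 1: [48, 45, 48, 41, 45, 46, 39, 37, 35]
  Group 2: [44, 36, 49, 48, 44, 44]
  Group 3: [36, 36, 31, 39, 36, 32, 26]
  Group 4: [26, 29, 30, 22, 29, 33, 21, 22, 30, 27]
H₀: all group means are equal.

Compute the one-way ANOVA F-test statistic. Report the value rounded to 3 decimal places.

Group means [42.67, 44.17, 33.71, 26.90], grand mean 36.062
SSB = Σnᵢ(x̄ᵢ−x̄)² = 1664.713; SSW = ΣΣ(x−x̄ᵢ)² = 553.162
MSB = 1664.713/3 = 554.9044; MSW = 553.162/28 = 19.7558
F = MSB/MSW = 28.0882
df = (3, 28)

test statistic = 28.088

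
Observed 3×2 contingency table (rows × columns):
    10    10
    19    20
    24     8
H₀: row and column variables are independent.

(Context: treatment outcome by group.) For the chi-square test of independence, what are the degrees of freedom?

degrees of freedom = 2

df = (r−1)(c−1) = (3−1)·(2−1) = 2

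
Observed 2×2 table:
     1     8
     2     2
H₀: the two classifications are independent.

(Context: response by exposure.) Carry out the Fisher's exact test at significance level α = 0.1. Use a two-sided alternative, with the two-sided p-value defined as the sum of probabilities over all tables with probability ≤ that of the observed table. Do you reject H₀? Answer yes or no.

reject H₀: no

Margins: r₁=9, r₂=4, c₁=3, c₂=10, n=13
p_obs = C(9,1)·C(4,2)/C(13,3); sum pmf over tables with pmf ≤ p_obs
p-value (two-sided) = 0.20280
At α=0.1: p ≥ α → fail to reject H₀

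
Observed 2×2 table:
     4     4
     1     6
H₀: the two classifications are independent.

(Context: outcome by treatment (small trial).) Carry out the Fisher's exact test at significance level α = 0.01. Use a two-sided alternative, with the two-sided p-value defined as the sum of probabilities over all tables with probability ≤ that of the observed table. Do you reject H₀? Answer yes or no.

reject H₀: no

Margins: r₁=8, r₂=7, c₁=5, c₂=10, n=15
p_obs = C(8,4)·C(7,1)/C(15,5); sum pmf over tables with pmf ≤ p_obs
p-value (two-sided) = 0.28205
At α=0.01: p ≥ α → fail to reject H₀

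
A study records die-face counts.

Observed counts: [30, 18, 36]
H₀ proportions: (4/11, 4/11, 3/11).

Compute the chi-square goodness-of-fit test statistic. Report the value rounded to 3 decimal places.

n = 84; E_i = n·p_i = [30.55, 30.55, 22.91]
χ² = (30−30.55)²/30.55 + (18−30.55)²/30.55 + (36−22.91)²/22.91 = 12.6429
df = 2

test statistic = 12.643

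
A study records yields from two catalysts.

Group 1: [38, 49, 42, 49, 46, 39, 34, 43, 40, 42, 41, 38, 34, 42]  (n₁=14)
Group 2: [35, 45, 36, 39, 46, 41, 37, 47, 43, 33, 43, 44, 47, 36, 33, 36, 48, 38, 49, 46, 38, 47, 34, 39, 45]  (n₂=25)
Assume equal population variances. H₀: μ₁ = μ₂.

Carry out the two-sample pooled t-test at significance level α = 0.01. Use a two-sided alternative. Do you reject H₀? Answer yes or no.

x̄₁=41.214, s₁=4.644, n₁=14
x̄₂=41.000, s₂=5.204, n₂=25
s_p² = [13·4.644² + 24·5.204²]/37 = 25.1448
SE = √(s_p²·(1/14+1/25)) = 1.6739
t = (41.214−41.000)/1.6739 = 0.1280
df = 37
p-value (two-sided) = 0.89883
At α=0.01: p ≥ α → fail to reject H₀

reject H₀: no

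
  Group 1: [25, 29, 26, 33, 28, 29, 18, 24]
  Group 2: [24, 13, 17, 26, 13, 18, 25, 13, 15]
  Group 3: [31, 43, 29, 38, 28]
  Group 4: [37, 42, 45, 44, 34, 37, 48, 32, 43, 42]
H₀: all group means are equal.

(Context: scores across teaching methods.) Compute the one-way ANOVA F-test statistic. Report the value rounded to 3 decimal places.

Group means [26.50, 18.22, 33.80, 40.40], grand mean 29.656
SSB = Σnᵢ(x̄ᵢ−x̄)² = 2496.463; SSW = ΣΣ(x−x̄ᵢ)² = 776.756
MSB = 2496.463/3 = 832.1544; MSW = 776.756/28 = 27.7413
F = MSB/MSW = 29.9970
df = (3, 28)

test statistic = 29.997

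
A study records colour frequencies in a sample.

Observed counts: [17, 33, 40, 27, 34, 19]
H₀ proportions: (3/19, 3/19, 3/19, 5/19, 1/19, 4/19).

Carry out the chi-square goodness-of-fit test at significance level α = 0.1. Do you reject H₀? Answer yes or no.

reject H₀: yes

n = 170; E_i = n·p_i = [26.84, 26.84, 26.84, 44.74, 8.95, 35.79]
χ² = (17−26.84)²/26.84 + (33−26.84)²/26.84 + (40−26.84)²/26.84 + (27−44.74)²/44.74 + (34−8.95)²/8.95 + (19−35.79)²/35.79 = 96.5272
df = 5
p-value (upper-tail) = 0.00000
At α=0.1: p < α → reject H₀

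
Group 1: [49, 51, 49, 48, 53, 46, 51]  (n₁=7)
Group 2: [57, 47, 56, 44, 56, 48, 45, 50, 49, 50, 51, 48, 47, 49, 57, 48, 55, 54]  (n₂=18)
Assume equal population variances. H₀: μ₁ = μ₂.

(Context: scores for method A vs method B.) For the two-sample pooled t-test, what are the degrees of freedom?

degrees of freedom = 23

df = n₁ + n₂ − 2 = 7 + 18 − 2 = 23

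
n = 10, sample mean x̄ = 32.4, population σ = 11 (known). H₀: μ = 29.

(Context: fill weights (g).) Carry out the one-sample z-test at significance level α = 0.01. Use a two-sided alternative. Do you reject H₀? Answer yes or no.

SE = σ/√n = 11/√10 = 3.4785
z = (x̄−μ₀)/SE = (32.4−29)/3.4785 = 0.9774
p-value (two-sided) = 0.32836
At α=0.01: p ≥ α → fail to reject H₀

reject H₀: no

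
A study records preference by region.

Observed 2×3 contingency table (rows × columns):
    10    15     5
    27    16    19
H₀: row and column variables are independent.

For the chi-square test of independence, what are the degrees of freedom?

degrees of freedom = 2

df = (r−1)(c−1) = (2−1)·(3−1) = 2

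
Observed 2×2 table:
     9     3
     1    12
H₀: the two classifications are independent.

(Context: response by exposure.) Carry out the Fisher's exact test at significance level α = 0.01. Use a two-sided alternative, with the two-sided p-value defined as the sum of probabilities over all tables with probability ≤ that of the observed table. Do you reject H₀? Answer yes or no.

Margins: r₁=12, r₂=13, c₁=10, c₂=15, n=25
p_obs = C(12,9)·C(13,1)/C(25,10); sum pmf over tables with pmf ≤ p_obs
p-value (two-sided) = 0.00098
At α=0.01: p < α → reject H₀

reject H₀: yes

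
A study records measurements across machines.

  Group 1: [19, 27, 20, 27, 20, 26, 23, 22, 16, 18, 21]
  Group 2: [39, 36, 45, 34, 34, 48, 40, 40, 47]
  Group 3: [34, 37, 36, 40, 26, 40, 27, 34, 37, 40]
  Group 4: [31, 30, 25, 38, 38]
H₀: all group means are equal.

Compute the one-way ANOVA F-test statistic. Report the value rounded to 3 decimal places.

test statistic = 27.075

Group means [21.73, 40.33, 35.10, 32.40], grand mean 31.857
SSB = Σnᵢ(x̄ᵢ−x̄)² = 1882.004; SSW = ΣΣ(x−x̄ᵢ)² = 718.282
MSB = 1882.004/3 = 627.3346; MSW = 718.282/31 = 23.1704
F = MSB/MSW = 27.0749
df = (3, 31)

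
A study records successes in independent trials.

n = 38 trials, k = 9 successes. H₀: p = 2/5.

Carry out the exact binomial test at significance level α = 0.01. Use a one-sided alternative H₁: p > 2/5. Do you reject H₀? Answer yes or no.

reject H₀: no

Exact binomial: n=38, k=9, p₀=2/5=0.4000
P(X≥9) from Σ C(n,i)·p₀^i·(1−p₀)^(n−i)
p-value (one-sided, H₁ greater) = 0.98896
At α=0.01: p ≥ α → fail to reject H₀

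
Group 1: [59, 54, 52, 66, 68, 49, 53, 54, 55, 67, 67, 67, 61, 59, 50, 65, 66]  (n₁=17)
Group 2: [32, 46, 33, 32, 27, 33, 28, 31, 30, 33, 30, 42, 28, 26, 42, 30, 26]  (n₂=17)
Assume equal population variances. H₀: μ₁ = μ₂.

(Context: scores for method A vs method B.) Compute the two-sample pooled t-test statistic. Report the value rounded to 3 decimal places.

x̄₁=59.529, s₁=6.793, n₁=17
x̄₂=32.294, s₂=5.807, n₂=17
s_p² = [16·6.793² + 16·5.807²]/32 = 39.9301
SE = √(s_p²·(1/17+1/17)) = 2.1674
t = (59.529−32.294)/2.1674 = 12.5658
df = 32

test statistic = 12.566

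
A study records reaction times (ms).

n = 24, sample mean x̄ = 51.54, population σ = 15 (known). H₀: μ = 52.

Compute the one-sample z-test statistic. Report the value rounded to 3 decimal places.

test statistic = -0.150

SE = σ/√n = 15/√24 = 3.0619
z = (x̄−μ₀)/SE = (51.54−52)/3.0619 = -0.1502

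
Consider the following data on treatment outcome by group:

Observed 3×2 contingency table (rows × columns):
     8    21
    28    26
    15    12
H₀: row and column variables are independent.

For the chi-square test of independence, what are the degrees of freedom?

degrees of freedom = 2

df = (r−1)(c−1) = (3−1)·(2−1) = 2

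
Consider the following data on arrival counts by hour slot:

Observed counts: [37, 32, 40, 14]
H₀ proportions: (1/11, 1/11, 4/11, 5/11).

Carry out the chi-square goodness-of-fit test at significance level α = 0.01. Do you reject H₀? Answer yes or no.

reject H₀: yes

n = 123; E_i = n·p_i = [11.18, 11.18, 44.73, 55.91]
χ² = (37−11.18)²/11.18 + (32−11.18)²/11.18 + (40−44.73)²/44.73 + (14−55.91)²/55.91 = 130.2862
df = 3
p-value (upper-tail) = 0.00000
At α=0.01: p < α → reject H₀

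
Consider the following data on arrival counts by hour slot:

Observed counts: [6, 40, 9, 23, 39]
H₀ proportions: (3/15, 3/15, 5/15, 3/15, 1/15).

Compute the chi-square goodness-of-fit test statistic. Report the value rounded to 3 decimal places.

n = 117; E_i = n·p_i = [23.40, 23.40, 39.00, 23.40, 7.80]
χ² = (6−23.40)²/23.40 + (40−23.40)²/23.40 + (9−39.00)²/39.00 + (23−23.40)²/23.40 + (39−7.80)²/7.80 = 172.5983
df = 4

test statistic = 172.598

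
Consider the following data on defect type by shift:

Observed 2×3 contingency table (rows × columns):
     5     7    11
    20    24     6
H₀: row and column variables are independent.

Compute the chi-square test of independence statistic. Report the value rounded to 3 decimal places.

test statistic = 11.361

Row totals [23, 50], col totals [25, 31, 17], n=73
χ² = (5−7.88)²/7.88 + (7−9.77)²/9.77 + (11−5.36)²/5.36 + (20−17.12)²/17.12 + (24−21.23)²/21.23 + (6−11.64)²/11.64 = 11.3610
df = 2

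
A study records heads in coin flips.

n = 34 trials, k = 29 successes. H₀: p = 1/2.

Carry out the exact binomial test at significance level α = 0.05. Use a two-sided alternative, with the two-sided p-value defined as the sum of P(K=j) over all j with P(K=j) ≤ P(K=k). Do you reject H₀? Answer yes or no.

Exact binomial: n=34, k=29, p₀=1/2=0.5000
P(X=j) = C(n,j)·p₀^j·(1−p₀)^(n−j); p = Σ P(X=j) over j with P(X=j) ≤ P(X=29)
p-value (two-sided) = 0.00004
At α=0.05: p < α → reject H₀

reject H₀: yes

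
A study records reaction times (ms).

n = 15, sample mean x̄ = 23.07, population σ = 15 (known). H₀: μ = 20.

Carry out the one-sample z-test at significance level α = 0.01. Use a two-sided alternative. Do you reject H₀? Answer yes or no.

reject H₀: no

SE = σ/√n = 15/√15 = 3.8730
z = (x̄−μ₀)/SE = (23.07−20)/3.8730 = 0.7927
p-value (two-sided) = 0.42797
At α=0.01: p ≥ α → fail to reject H₀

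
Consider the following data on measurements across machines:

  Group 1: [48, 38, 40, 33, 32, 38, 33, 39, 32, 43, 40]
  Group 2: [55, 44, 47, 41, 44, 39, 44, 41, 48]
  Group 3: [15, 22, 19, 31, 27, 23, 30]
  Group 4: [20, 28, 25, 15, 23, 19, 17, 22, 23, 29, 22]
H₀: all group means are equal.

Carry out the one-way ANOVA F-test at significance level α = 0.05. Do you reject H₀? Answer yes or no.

Group means [37.82, 44.78, 23.86, 22.09], grand mean 32.342
SSB = Σnᵢ(x̄ᵢ−x̄)² = 3381.594; SSW = ΣΣ(x−x̄ᵢ)² = 826.958
MSB = 3381.594/3 = 1127.1982; MSW = 826.958/34 = 24.3223
F = MSB/MSW = 46.3442
df = (3, 34)
p-value (upper-tail) = 0.00000
At α=0.05: p < α → reject H₀

reject H₀: yes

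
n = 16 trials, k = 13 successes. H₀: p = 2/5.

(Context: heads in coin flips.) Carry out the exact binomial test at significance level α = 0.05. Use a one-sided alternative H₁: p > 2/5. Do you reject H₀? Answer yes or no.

Exact binomial: n=16, k=13, p₀=2/5=0.4000
P(X≥13) from Σ C(n,i)·p₀^i·(1−p₀)^(n−i)
p-value (one-sided, H₁ greater) = 0.00094
At α=0.05: p < α → reject H₀

reject H₀: yes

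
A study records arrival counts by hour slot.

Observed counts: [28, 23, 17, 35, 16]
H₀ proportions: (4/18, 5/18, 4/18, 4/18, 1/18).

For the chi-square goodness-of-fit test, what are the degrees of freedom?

df = k − 1 = 5 − 1 = 4

degrees of freedom = 4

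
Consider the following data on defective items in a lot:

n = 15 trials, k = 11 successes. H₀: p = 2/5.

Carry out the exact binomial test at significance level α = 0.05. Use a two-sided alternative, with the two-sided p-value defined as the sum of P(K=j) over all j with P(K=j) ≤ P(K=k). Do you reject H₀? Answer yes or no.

Exact binomial: n=15, k=11, p₀=2/5=0.4000
P(X=j) = C(n,j)·p₀^j·(1−p₀)^(n−j); p = Σ P(X=j) over j with P(X=j) ≤ P(X=11)
p-value (two-sided) = 0.01452
At α=0.05: p < α → reject H₀

reject H₀: yes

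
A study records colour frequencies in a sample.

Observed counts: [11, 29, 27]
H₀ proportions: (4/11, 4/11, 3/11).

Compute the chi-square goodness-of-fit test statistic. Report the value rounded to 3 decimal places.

n = 67; E_i = n·p_i = [24.36, 24.36, 18.27]
χ² = (11−24.36)²/24.36 + (29−24.36)²/24.36 + (27−18.27)²/18.27 = 12.3806
df = 2

test statistic = 12.381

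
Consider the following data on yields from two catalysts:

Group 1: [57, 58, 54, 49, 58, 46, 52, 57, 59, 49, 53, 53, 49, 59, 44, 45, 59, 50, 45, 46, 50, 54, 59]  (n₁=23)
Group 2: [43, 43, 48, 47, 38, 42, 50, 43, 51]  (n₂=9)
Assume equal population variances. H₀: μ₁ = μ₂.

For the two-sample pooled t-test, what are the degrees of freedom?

degrees of freedom = 30

df = n₁ + n₂ − 2 = 23 + 9 − 2 = 30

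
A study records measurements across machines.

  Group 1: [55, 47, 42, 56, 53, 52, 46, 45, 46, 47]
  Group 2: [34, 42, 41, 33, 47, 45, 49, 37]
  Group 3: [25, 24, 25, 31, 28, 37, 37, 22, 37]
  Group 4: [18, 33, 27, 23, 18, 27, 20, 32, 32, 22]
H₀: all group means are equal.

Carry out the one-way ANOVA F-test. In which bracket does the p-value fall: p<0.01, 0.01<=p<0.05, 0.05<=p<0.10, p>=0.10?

Group means [48.90, 41.00, 29.56, 25.20], grand mean 36.081
SSB = Σnᵢ(x̄ᵢ−x̄)² = 3404.035; SSW = ΣΣ(x−x̄ᵢ)² = 1052.722
MSB = 3404.035/3 = 1134.6782; MSW = 1052.722/33 = 31.9007
F = MSB/MSW = 35.5691
df = (3, 33)
p-value (upper-tail) = 0.00000
→ bracket: p<0.01

p-value bracket: p<0.01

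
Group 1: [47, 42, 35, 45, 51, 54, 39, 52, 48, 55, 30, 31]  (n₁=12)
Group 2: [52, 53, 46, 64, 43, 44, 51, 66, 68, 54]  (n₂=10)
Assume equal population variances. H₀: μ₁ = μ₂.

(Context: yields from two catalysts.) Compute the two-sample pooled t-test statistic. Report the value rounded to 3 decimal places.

test statistic = -2.637

x̄₁=44.083, s₁=8.712, n₁=12
x̄₂=54.100, s₂=9.061, n₂=10
s_p² = [11·8.712² + 9·9.061²]/20 = 78.6908
SE = √(s_p²·(1/12+1/10)) = 3.7982
t = (44.083−54.100)/3.7982 = -2.6372
df = 20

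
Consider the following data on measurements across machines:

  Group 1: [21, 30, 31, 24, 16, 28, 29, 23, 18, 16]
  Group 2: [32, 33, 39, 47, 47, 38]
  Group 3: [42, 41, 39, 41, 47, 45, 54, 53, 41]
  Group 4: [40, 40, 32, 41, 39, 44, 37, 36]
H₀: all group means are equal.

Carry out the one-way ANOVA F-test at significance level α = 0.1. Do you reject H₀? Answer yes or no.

Group means [23.60, 39.33, 44.78, 38.62], grand mean 35.879
SSB = Σnᵢ(x̄ᵢ−x̄)² = 2352.351; SSW = ΣΣ(x−x̄ᵢ)² = 845.164
MSB = 2352.351/3 = 784.1171; MSW = 845.164/29 = 29.1436
F = MSB/MSW = 26.9053
df = (3, 29)
p-value (upper-tail) = 0.00000
At α=0.1: p < α → reject H₀

reject H₀: yes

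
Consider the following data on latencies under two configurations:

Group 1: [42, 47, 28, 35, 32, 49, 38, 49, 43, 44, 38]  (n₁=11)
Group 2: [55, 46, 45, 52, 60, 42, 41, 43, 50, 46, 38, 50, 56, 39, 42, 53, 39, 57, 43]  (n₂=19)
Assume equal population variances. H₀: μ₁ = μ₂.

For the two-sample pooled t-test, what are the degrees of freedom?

df = n₁ + n₂ − 2 = 11 + 19 − 2 = 28

degrees of freedom = 28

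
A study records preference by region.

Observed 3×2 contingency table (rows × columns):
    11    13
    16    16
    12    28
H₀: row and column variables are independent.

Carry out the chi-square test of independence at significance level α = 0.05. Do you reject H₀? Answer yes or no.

Row totals [24, 32, 40], col totals [39, 57], n=96
χ² = (11−9.75)²/9.75 + (13−14.25)²/14.25 + (16−13.00)²/13.00 + (16−19.00)²/19.00 + (12−16.25)²/16.25 + (28−23.75)²/23.75 = 3.3080
df = 2
p-value (upper-tail) = 0.19129
At α=0.05: p ≥ α → fail to reject H₀

reject H₀: no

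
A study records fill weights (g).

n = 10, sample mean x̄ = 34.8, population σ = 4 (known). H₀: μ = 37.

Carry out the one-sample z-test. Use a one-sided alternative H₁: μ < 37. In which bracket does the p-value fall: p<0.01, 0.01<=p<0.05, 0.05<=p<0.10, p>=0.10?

p-value bracket: 0.01<=p<0.05

SE = σ/√n = 4/√10 = 1.2649
z = (x̄−μ₀)/SE = (34.8−37)/1.2649 = -1.7393
p-value (one-sided, H₁ less) = 0.04100
→ bracket: 0.01<=p<0.05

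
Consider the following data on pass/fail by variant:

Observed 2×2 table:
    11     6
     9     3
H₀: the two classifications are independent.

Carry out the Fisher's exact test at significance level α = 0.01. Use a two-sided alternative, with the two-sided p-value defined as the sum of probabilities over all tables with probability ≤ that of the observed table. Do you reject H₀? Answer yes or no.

Margins: r₁=17, r₂=12, c₁=20, c₂=9, n=29
p_obs = C(17,11)·C(12,9)/C(29,20); sum pmf over tables with pmf ≤ p_obs
p-value (two-sided) = 0.69415
At α=0.01: p ≥ α → fail to reject H₀

reject H₀: no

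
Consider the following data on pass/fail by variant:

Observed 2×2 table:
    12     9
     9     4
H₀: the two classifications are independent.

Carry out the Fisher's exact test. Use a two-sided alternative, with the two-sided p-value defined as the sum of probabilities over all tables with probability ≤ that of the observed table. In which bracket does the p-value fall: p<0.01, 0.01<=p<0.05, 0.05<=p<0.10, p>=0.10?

p-value bracket: p>=0.10

Margins: r₁=21, r₂=13, c₁=21, c₂=13, n=34
p_obs = C(21,12)·C(13,9)/C(34,21); sum pmf over tables with pmf ≤ p_obs
p-value (two-sided) = 0.71778
→ bracket: p>=0.10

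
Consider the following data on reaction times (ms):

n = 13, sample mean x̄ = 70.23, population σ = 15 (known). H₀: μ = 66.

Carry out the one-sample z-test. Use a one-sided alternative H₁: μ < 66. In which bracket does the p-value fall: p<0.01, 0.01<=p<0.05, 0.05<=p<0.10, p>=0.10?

p-value bracket: p>=0.10

SE = σ/√n = 15/√13 = 4.1603
z = (x̄−μ₀)/SE = (70.23−66)/4.1603 = 1.0168
p-value (one-sided, H₁ less) = 0.84537
→ bracket: p>=0.10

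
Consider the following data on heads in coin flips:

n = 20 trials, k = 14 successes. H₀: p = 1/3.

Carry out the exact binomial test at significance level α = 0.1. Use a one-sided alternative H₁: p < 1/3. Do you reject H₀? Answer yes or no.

reject H₀: no

Exact binomial: n=20, k=14, p₀=1/3=0.3333
P(X≤14) from Σ C(n,i)·p₀^i·(1−p₀)^(n−i)
p-value (one-sided, H₁ less) = 0.99983
At α=0.1: p ≥ α → fail to reject H₀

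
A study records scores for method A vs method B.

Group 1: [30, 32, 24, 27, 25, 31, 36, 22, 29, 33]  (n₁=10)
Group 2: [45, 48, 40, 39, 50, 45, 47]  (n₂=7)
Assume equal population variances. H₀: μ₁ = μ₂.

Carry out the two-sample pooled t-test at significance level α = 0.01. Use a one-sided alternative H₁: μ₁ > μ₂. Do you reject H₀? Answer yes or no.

x̄₁=28.900, s₁=4.383, n₁=10
x̄₂=44.857, s₂=4.059, n₂=7
s_p² = [9·4.383² + 6·4.059²]/15 = 18.1171
SE = √(s_p²·(1/10+1/7)) = 2.0976
t = (28.900−44.857)/2.0976 = -7.6074
df = 15
p-value (one-sided, H₁ greater) = 1.00000
At α=0.01: p ≥ α → fail to reject H₀

reject H₀: no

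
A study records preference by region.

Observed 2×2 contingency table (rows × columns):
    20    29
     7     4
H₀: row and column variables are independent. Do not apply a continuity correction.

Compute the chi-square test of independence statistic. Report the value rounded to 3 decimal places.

Row totals [49, 11], col totals [27, 33], n=60
χ² = (20−22.05)²/22.05 + (29−26.95)²/26.95 + (7−4.95)²/4.95 + (4−6.05)²/6.05 = 1.8901
df = 1

test statistic = 1.890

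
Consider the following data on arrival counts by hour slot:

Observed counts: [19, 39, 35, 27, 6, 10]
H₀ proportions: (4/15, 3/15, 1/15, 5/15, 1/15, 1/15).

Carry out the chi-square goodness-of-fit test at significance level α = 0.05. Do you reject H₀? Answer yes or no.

n = 136; E_i = n·p_i = [36.27, 27.20, 9.07, 45.33, 9.07, 9.07]
χ² = (19−36.27)²/36.27 + (39−27.20)²/27.20 + (35−9.07)²/9.07 + (27−45.33)²/45.33 + (6−9.07)²/9.07 + (10−9.07)²/9.07 = 96.0643
df = 5
p-value (upper-tail) = 0.00000
At α=0.05: p < α → reject H₀

reject H₀: yes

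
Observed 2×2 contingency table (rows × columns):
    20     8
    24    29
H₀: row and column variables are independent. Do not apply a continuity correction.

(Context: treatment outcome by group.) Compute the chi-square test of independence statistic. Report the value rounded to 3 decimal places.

Row totals [28, 53], col totals [44, 37], n=81
χ² = (20−15.21)²/15.21 + (8−12.79)²/12.79 + (24−28.79)²/28.79 + (29−24.21)²/24.21 = 5.0473
df = 1

test statistic = 5.047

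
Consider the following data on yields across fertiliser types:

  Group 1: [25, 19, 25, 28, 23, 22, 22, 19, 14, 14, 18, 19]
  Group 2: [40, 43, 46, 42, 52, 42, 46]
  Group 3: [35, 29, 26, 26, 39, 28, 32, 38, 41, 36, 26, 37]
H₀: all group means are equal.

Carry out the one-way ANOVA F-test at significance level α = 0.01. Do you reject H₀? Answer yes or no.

Group means [20.67, 44.43, 32.75], grand mean 30.710
SSB = Σnᵢ(x̄ᵢ−x̄)² = 2577.756; SSW = ΣΣ(x−x̄ᵢ)² = 642.631
MSB = 2577.756/2 = 1288.8781; MSW = 642.631/28 = 22.9511
F = MSB/MSW = 56.1576
df = (2, 28)
p-value (upper-tail) = 0.00000
At α=0.01: p < α → reject H₀

reject H₀: yes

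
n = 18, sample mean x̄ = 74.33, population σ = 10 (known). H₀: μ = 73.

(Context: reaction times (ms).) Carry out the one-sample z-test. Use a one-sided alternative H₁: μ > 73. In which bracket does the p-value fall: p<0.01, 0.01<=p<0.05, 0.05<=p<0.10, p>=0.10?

SE = σ/√n = 10/√18 = 2.3570
z = (x̄−μ₀)/SE = (74.33−73)/2.3570 = 0.5643
p-value (one-sided, H₁ greater) = 0.28628
→ bracket: p>=0.10

p-value bracket: p>=0.10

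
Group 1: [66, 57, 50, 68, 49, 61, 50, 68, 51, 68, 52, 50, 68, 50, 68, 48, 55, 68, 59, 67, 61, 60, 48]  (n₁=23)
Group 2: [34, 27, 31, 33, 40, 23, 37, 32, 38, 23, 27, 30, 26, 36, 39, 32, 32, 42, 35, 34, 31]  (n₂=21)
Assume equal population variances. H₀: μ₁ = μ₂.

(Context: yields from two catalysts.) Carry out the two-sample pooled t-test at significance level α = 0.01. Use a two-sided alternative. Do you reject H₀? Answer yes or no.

reject H₀: yes

x̄₁=58.348, s₁=7.969, n₁=23
x̄₂=32.476, s₂=5.278, n₂=21
s_p² = [22·7.969² + 20·5.278²]/42 = 46.5347
SE = √(s_p²·(1/23+1/21)) = 2.0589
t = (58.348−32.476)/2.0589 = 12.5656
df = 42
p-value (two-sided) = 0.00000
At α=0.01: p < α → reject H₀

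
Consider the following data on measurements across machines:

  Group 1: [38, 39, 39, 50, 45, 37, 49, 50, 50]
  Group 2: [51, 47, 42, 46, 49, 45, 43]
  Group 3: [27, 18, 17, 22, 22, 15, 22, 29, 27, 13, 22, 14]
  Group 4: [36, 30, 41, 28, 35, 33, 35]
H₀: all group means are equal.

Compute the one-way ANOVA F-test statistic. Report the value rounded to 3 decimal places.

Group means [44.11, 46.14, 20.67, 34.00], grand mean 34.457
SSB = Σnᵢ(x̄ᵢ−x̄)² = 4078.273; SSW = ΣΣ(x−x̄ᵢ)² = 750.413
MSB = 4078.273/3 = 1359.4243; MSW = 750.413/31 = 24.2069
F = MSB/MSW = 56.1586
df = (3, 31)

test statistic = 56.159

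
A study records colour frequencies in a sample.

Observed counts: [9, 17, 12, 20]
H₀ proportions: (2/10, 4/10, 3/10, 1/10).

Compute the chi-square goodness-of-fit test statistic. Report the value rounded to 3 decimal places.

n = 58; E_i = n·p_i = [11.60, 23.20, 17.40, 5.80]
χ² = (9−11.60)²/11.60 + (17−23.20)²/23.20 + (12−17.40)²/17.40 + (20−5.80)²/5.80 = 38.6810
df = 3

test statistic = 38.681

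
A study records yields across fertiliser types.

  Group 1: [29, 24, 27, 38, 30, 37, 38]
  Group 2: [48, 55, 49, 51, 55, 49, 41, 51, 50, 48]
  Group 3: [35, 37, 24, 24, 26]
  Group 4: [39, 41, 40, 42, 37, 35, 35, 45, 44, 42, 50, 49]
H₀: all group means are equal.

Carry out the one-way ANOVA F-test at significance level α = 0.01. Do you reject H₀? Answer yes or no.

reject H₀: yes

Group means [31.86, 49.70, 29.20, 41.58], grand mean 40.147
SSB = Σnᵢ(x̄ᵢ−x̄)² = 2017.591; SSW = ΣΣ(x−x̄ᵢ)² = 760.674
MSB = 2017.591/3 = 672.5303; MSW = 760.674/30 = 25.3558
F = MSB/MSW = 26.5237
df = (3, 30)
p-value (upper-tail) = 0.00000
At α=0.01: p < α → reject H₀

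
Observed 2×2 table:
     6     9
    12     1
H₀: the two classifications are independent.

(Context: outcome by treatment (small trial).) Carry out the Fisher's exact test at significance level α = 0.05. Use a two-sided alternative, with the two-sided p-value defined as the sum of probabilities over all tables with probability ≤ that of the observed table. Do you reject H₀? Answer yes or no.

Margins: r₁=15, r₂=13, c₁=18, c₂=10, n=28
p_obs = C(15,6)·C(13,12)/C(28,18); sum pmf over tables with pmf ≤ p_obs
p-value (two-sided) = 0.00603
At α=0.05: p < α → reject H₀

reject H₀: yes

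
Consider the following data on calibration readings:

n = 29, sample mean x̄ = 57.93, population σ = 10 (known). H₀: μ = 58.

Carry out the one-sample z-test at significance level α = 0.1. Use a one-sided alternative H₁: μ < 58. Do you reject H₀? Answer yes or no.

reject H₀: no

SE = σ/√n = 10/√29 = 1.8570
z = (x̄−μ₀)/SE = (57.93−58)/1.8570 = -0.0377
p-value (one-sided, H₁ less) = 0.48496
At α=0.1: p ≥ α → fail to reject H₀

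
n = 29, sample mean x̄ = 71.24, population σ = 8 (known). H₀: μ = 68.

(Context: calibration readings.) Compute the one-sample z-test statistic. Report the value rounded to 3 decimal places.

test statistic = 2.181

SE = σ/√n = 8/√29 = 1.4856
z = (x̄−μ₀)/SE = (71.24−68)/1.4856 = 2.1810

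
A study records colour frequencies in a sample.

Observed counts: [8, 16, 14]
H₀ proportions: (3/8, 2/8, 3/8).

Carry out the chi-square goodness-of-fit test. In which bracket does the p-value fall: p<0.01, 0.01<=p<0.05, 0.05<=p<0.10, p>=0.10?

p-value bracket: 0.01<=p<0.05

n = 38; E_i = n·p_i = [14.25, 9.50, 14.25]
χ² = (8−14.25)²/14.25 + (16−9.50)²/9.50 + (14−14.25)²/14.25 = 7.1930
df = 2
p-value (upper-tail) = 0.02742
→ bracket: 0.01<=p<0.05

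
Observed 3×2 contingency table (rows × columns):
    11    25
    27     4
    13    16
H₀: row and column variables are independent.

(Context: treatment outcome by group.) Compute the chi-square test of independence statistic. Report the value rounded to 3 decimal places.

test statistic = 22.532

Row totals [36, 31, 29], col totals [51, 45], n=96
χ² = (11−19.12)²/19.12 + (25−16.88)²/16.88 + (27−16.47)²/16.47 + (4−14.53)²/14.53 + (13−15.41)²/15.41 + (16−13.59)²/13.59 = 22.5323
df = 2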